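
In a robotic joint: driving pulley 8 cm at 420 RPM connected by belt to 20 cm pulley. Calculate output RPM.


Given: D1 = 8 cm, w1 = 420 RPM, D2 = 20 cm
Using D1*w1 = D2*w2
w2 = D1*w1 / D2
w2 = 8*420 / 20
w2 = 3360 / 20
w2 = 168 RPM

168 RPM


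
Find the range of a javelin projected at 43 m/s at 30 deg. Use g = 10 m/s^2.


Given: v0 = 43 m/s, theta = 30 deg, g = 10 m/s^2
sin(2*30) = sin(60) = sqrt(3)/2
Using R = v0^2 * sin(2*theta) / g
R = 43^2 * (sqrt(3)/2) / 10
R = 1849 * sqrt(3) / 20
R = 1849/20*sqrt(3) m

1849/20*sqrt(3) m


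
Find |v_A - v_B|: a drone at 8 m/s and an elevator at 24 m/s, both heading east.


Given: v_A = 8 m/s east, v_B = 24 m/s east
Both move in the same direction; relative speed = |v_A - v_B|
|8 - 24| = |-16|
= 16 m/s

16 m/s


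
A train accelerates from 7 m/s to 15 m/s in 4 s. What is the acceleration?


Given: initial velocity v0 = 7 m/s, final velocity v = 15 m/s, time t = 4 s
Using a = (v - v0) / t
a = (15 - 7) / 4
a = 8 / 4
a = 2 m/s^2

2 m/s^2


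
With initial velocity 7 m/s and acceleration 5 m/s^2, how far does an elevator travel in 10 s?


Given: v0 = 7 m/s, a = 5 m/s^2, t = 10 s
Using s = v0*t + (1/2)*a*t^2
s = 7*10 + (1/2)*5*10^2
s = 70 + (1/2)*500
s = 70 + 250
s = 320

320 m


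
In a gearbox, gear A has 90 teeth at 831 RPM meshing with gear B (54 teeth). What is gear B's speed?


Given: N1 = 90 teeth, w1 = 831 RPM, N2 = 54 teeth
Using N1*w1 = N2*w2
w2 = N1*w1 / N2
w2 = 90*831 / 54
w2 = 74790 / 54
w2 = 1385 RPM

1385 RPM


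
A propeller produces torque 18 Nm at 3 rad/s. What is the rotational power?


Given: tau = 18 Nm, omega = 3 rad/s
Using P = tau * omega
P = 18 * 3
P = 54 W

54 W


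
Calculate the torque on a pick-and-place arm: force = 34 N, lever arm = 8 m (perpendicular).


Given: F = 34 N, r = 8 m, angle = 90 deg (perpendicular)
Using tau = F * r * sin(90)
sin(90) = 1
tau = 34 * 8 * 1
tau = 272 Nm

272 Nm


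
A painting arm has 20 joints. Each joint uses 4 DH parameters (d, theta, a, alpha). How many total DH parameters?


Given: 20 joints, 4 DH parameters per joint (d, theta, a, alpha)
Total DH parameters = number_of_joints * 4
Total = 20 * 4
Total = 80

80


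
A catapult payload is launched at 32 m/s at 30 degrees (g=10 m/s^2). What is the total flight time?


Given: v0 = 32 m/s, theta = 30 deg, g = 10 m/s^2
sin(30) = 1/2
Using T = 2*v0*sin(theta) / g
T = 2*32*1/2 / 10
T = 32 / 10
T = 16/5 s

16/5 s


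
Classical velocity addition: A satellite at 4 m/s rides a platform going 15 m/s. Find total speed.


Given: object velocity = 4 m/s, platform velocity = 15 m/s (same direction)
Using classical velocity addition: v_total = v_object + v_platform
v_total = 4 + 15
v_total = 19 m/s

19 m/s


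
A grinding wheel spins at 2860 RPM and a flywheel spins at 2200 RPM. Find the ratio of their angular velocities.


Given: RPM_A = 2860, RPM_B = 2200
omega = 2*pi*RPM/60, so omega_A/omega_B = RPM_A / RPM_B
omega_A/omega_B = 2860 / 2200
omega_A/omega_B = 13/10

13/10


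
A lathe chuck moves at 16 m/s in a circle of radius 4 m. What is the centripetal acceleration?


Given: v = 16 m/s, r = 4 m
Using a_c = v^2 / r
a_c = 16^2 / 4
a_c = 256 / 4
a_c = 64 m/s^2

64 m/s^2


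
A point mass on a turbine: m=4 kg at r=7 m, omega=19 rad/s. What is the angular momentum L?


Given: m = 4 kg, r = 7 m, omega = 19 rad/s
For a point mass: I = m*r^2
I = 4*7^2 = 4*49 = 196
L = I*omega = 196*19
L = 3724 kg*m^2/s

3724 kg*m^2/s


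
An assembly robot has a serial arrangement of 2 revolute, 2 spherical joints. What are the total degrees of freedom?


Given: serial robot with 2 revolute, 2 spherical joints
DOF contribution per joint type: revolute=1, prismatic=1, spherical=3, fixed=0
DOF = 2*1 + 2*3
DOF = 8

8


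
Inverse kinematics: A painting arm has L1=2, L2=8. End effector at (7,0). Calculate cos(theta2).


Given: L1 = 2, L2 = 8, target (x, y) = (7, 0)
Using cos(theta2) = (x^2 + y^2 - L1^2 - L2^2) / (2*L1*L2)
x^2 + y^2 = 7^2 + 0 = 49
L1^2 + L2^2 = 4 + 64 = 68
Numerator = 49 - 68 = -19
Denominator = 2*2*8 = 32
cos(theta2) = -19/32 = -19/32

-19/32


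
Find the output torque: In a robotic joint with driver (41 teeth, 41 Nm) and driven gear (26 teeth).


Given: N1 = 41, N2 = 26, T1 = 41 Nm
Using T2/T1 = N2/N1
T2 = T1 * N2 / N1
T2 = 41 * 26 / 41
T2 = 1066 / 41
T2 = 26 Nm

26 Nm


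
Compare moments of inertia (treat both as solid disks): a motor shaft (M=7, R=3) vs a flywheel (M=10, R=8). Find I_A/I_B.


Given: M1=7 kg, R1=3 m, M2=10 kg, R2=8 m
For a disk: I = (1/2)*M*R^2, so I_A/I_B = (M1*R1^2)/(M2*R2^2)
M1*R1^2 = 7*9 = 63
M2*R2^2 = 10*64 = 640
I_A/I_B = 63/640 = 63/640

63/640


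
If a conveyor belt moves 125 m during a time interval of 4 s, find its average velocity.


Given: distance d = 125 m, time t = 4 s
Using v = d / t
v = 125 / 4
v = 125/4 m/s

125/4 m/s


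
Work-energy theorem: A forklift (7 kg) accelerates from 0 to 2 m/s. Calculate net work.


Given: m = 7 kg, v0 = 0 m/s, v = 2 m/s
Using W = (1/2)*m*(v^2 - v0^2)
v^2 = 2^2 = 4
v0^2 = 0^2 = 0
v^2 - v0^2 = 4 - 0 = 4
W = (1/2)*7*4 = 14 J

14 J


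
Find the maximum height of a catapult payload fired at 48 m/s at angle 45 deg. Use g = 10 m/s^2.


Given: v0 = 48 m/s, theta = 45 deg, g = 10 m/s^2
sin^2(45) = 1/2
Using H = v0^2 * sin^2(theta) / (2*g)
H = 48^2 * 1/2 / (2*10)
H = 2304 * 1/2 / 20
H = 1152 / 20
H = 288/5 m

288/5 m


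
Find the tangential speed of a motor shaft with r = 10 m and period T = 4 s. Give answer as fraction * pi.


Given: radius r = 10 m, period T = 4 s
Using v = 2*pi*r / T
v = 2*pi*10 / 4
v = 20*pi / 4
v = 5*pi m/s

5*pi m/s


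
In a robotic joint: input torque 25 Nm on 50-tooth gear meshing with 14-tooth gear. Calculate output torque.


Given: N1 = 50, N2 = 14, T1 = 25 Nm
Using T2/T1 = N2/N1
T2 = T1 * N2 / N1
T2 = 25 * 14 / 50
T2 = 350 / 50
T2 = 7 Nm

7 Nm


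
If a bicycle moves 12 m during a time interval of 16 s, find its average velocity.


Given: distance d = 12 m, time t = 16 s
Using v = d / t
v = 12 / 16
v = 3/4 m/s

3/4 m/s


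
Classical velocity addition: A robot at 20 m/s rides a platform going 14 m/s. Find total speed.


Given: object velocity = 20 m/s, platform velocity = 14 m/s (same direction)
Using classical velocity addition: v_total = v_object + v_platform
v_total = 20 + 14
v_total = 34 m/s

34 m/s


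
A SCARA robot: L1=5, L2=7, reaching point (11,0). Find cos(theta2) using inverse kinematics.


Given: L1 = 5, L2 = 7, target (x, y) = (11, 0)
Using cos(theta2) = (x^2 + y^2 - L1^2 - L2^2) / (2*L1*L2)
x^2 + y^2 = 11^2 + 0 = 121
L1^2 + L2^2 = 25 + 49 = 74
Numerator = 121 - 74 = 47
Denominator = 2*5*7 = 70
cos(theta2) = 47/70 = 47/70

47/70


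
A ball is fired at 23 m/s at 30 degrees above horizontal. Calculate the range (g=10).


Given: v0 = 23 m/s, theta = 30 deg, g = 10 m/s^2
sin(2*30) = sin(60) = sqrt(3)/2
Using R = v0^2 * sin(2*theta) / g
R = 23^2 * (sqrt(3)/2) / 10
R = 529 * sqrt(3) / 20
R = 529/20*sqrt(3) m

529/20*sqrt(3) m


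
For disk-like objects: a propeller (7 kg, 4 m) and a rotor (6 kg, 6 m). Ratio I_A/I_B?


Given: M1=7 kg, R1=4 m, M2=6 kg, R2=6 m
For a disk: I = (1/2)*M*R^2, so I_A/I_B = (M1*R1^2)/(M2*R2^2)
M1*R1^2 = 7*16 = 112
M2*R2^2 = 6*36 = 216
I_A/I_B = 112/216 = 14/27

14/27


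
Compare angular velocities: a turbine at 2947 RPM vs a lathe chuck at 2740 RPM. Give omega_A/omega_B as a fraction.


Given: RPM_A = 2947, RPM_B = 2740
omega = 2*pi*RPM/60, so omega_A/omega_B = RPM_A / RPM_B
omega_A/omega_B = 2947 / 2740
omega_A/omega_B = 2947/2740

2947/2740


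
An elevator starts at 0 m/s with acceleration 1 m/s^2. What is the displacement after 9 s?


Given: v0 = 0 m/s, a = 1 m/s^2, t = 9 s
Using s = v0*t + (1/2)*a*t^2
s = 0*9 + (1/2)*1*9^2
s = 0 + (1/2)*81
s = 0 + 81/2
s = 81/2

81/2 m


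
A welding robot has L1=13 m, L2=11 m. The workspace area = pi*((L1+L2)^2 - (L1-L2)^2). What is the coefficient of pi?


Given: L1 = 13, L2 = 11
(L1+L2)^2 = (24)^2 = 576
(L1-L2)^2 = (2)^2 = 4
Difference = 576 - 4 = 572
This equals 4*L1*L2 = 4*13*11 = 572
Workspace area = 572*pi

572


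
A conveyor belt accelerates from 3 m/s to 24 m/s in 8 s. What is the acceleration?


Given: initial velocity v0 = 3 m/s, final velocity v = 24 m/s, time t = 8 s
Using a = (v - v0) / t
a = (24 - 3) / 8
a = 21 / 8
a = 21/8 m/s^2

21/8 m/s^2


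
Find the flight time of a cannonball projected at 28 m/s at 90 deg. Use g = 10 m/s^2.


Given: v0 = 28 m/s, theta = 90 deg, g = 10 m/s^2
sin(90) = 1
Using T = 2*v0*sin(theta) / g
T = 2*28*1 / 10
T = 56 / 10
T = 28/5 s

28/5 s


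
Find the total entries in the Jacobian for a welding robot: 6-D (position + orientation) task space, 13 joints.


Given: task space dimension = 6, joints = 13
Jacobian is a 6 x 13 matrix
Total entries = rows * columns
Total = 6 * 13
Total = 78

78


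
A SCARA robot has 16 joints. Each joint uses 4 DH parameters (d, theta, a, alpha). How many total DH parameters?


Given: 16 joints, 4 DH parameters per joint (d, theta, a, alpha)
Total DH parameters = number_of_joints * 4
Total = 16 * 4
Total = 64

64


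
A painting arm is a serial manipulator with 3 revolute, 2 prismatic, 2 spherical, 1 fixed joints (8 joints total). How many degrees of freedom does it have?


Given: serial robot with 3 revolute, 2 prismatic, 2 spherical, 1 fixed joints
DOF contribution per joint type: revolute=1, prismatic=1, spherical=3, fixed=0
DOF = 3*1 + 2*1 + 2*3 + 1*0
DOF = 11

11


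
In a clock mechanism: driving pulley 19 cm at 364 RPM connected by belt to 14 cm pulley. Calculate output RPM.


Given: D1 = 19 cm, w1 = 364 RPM, D2 = 14 cm
Using D1*w1 = D2*w2
w2 = D1*w1 / D2
w2 = 19*364 / 14
w2 = 6916 / 14
w2 = 494 RPM

494 RPM


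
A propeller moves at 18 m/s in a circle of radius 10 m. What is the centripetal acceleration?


Given: v = 18 m/s, r = 10 m
Using a_c = v^2 / r
a_c = 18^2 / 10
a_c = 324 / 10
a_c = 162/5 m/s^2

162/5 m/s^2


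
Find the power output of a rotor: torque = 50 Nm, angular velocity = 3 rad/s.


Given: tau = 50 Nm, omega = 3 rad/s
Using P = tau * omega
P = 50 * 3
P = 150 W

150 W


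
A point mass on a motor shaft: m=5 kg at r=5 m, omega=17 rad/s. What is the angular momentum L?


Given: m = 5 kg, r = 5 m, omega = 17 rad/s
For a point mass: I = m*r^2
I = 5*5^2 = 5*25 = 125
L = I*omega = 125*17
L = 2125 kg*m^2/s

2125 kg*m^2/s


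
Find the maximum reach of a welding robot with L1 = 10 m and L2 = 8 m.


Given: L1 = 10 m, L2 = 8 m
For a 2-link planar arm, max reach = L1 + L2 (fully extended)
Max reach = 10 + 8
Max reach = 18 m

18 m


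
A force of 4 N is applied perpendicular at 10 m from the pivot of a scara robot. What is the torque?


Given: F = 4 N, r = 10 m, angle = 90 deg (perpendicular)
Using tau = F * r * sin(90)
sin(90) = 1
tau = 4 * 10 * 1
tau = 40 Nm

40 Nm


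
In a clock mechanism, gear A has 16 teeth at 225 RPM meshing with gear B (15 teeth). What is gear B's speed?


Given: N1 = 16 teeth, w1 = 225 RPM, N2 = 15 teeth
Using N1*w1 = N2*w2
w2 = N1*w1 / N2
w2 = 16*225 / 15
w2 = 3600 / 15
w2 = 240 RPM

240 RPM


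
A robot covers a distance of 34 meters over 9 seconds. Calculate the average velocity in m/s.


Given: distance d = 34 m, time t = 9 s
Using v = d / t
v = 34 / 9
v = 34/9 m/s

34/9 m/s


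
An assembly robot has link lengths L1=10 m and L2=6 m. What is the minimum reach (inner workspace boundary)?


Given: L1 = 10 m, L2 = 6 m
For a 2-link planar arm, min reach = |L1 - L2| (second link folded back)
Min reach = |10 - 6|
Min reach = 4 m

4 m


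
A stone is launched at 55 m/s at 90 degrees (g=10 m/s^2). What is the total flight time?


Given: v0 = 55 m/s, theta = 90 deg, g = 10 m/s^2
sin(90) = 1
Using T = 2*v0*sin(theta) / g
T = 2*55*1 / 10
T = 110 / 10
T = 11 s

11 s


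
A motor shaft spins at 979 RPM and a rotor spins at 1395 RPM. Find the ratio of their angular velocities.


Given: RPM_A = 979, RPM_B = 1395
omega = 2*pi*RPM/60, so omega_A/omega_B = RPM_A / RPM_B
omega_A/omega_B = 979 / 1395
omega_A/omega_B = 979/1395

979/1395


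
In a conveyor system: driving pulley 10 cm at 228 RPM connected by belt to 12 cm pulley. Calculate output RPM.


Given: D1 = 10 cm, w1 = 228 RPM, D2 = 12 cm
Using D1*w1 = D2*w2
w2 = D1*w1 / D2
w2 = 10*228 / 12
w2 = 2280 / 12
w2 = 190 RPM

190 RPM


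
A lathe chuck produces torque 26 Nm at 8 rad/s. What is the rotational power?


Given: tau = 26 Nm, omega = 8 rad/s
Using P = tau * omega
P = 26 * 8
P = 208 W

208 W


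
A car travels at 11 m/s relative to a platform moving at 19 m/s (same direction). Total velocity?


Given: object velocity = 11 m/s, platform velocity = 19 m/s (same direction)
Using classical velocity addition: v_total = v_object + v_platform
v_total = 11 + 19
v_total = 30 m/s

30 m/s


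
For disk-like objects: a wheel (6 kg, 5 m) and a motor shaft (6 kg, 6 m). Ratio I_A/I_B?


Given: M1=6 kg, R1=5 m, M2=6 kg, R2=6 m
For a disk: I = (1/2)*M*R^2, so I_A/I_B = (M1*R1^2)/(M2*R2^2)
M1*R1^2 = 6*25 = 150
M2*R2^2 = 6*36 = 216
I_A/I_B = 150/216 = 25/36

25/36


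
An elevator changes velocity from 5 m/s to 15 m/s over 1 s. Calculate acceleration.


Given: initial velocity v0 = 5 m/s, final velocity v = 15 m/s, time t = 1 s
Using a = (v - v0) / t
a = (15 - 5) / 1
a = 10 / 1
a = 10 m/s^2

10 m/s^2


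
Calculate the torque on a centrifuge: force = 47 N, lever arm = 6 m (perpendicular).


Given: F = 47 N, r = 6 m, angle = 90 deg (perpendicular)
Using tau = F * r * sin(90)
sin(90) = 1
tau = 47 * 6 * 1
tau = 282 Nm

282 Nm


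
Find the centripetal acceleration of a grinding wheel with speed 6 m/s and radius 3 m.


Given: v = 6 m/s, r = 3 m
Using a_c = v^2 / r
a_c = 6^2 / 3
a_c = 36 / 3
a_c = 12 m/s^2

12 m/s^2


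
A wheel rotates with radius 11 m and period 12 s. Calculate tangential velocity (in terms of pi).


Given: radius r = 11 m, period T = 12 s
Using v = 2*pi*r / T
v = 2*pi*11 / 12
v = 22*pi / 12
v = 11/6*pi m/s

11/6*pi m/s


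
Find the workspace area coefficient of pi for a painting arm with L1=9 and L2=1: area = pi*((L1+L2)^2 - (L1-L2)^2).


Given: L1 = 9, L2 = 1
(L1+L2)^2 = (10)^2 = 100
(L1-L2)^2 = (8)^2 = 64
Difference = 100 - 64 = 36
This equals 4*L1*L2 = 4*9*1 = 36
Workspace area = 36*pi

36


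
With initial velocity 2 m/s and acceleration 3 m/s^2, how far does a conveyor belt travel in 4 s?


Given: v0 = 2 m/s, a = 3 m/s^2, t = 4 s
Using s = v0*t + (1/2)*a*t^2
s = 2*4 + (1/2)*3*4^2
s = 8 + (1/2)*48
s = 8 + 24
s = 32

32 m


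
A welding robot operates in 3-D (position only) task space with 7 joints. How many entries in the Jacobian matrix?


Given: task space dimension = 3, joints = 7
Jacobian is a 3 x 7 matrix
Total entries = rows * columns
Total = 3 * 7
Total = 21

21


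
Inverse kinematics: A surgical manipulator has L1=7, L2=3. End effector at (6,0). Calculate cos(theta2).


Given: L1 = 7, L2 = 3, target (x, y) = (6, 0)
Using cos(theta2) = (x^2 + y^2 - L1^2 - L2^2) / (2*L1*L2)
x^2 + y^2 = 6^2 + 0 = 36
L1^2 + L2^2 = 49 + 9 = 58
Numerator = 36 - 58 = -22
Denominator = 2*7*3 = 42
cos(theta2) = -22/42 = -11/21

-11/21


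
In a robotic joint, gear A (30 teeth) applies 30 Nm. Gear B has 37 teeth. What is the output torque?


Given: N1 = 30, N2 = 37, T1 = 30 Nm
Using T2/T1 = N2/N1
T2 = T1 * N2 / N1
T2 = 30 * 37 / 30
T2 = 1110 / 30
T2 = 37 Nm

37 Nm


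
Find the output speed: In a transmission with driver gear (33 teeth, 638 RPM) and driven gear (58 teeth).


Given: N1 = 33 teeth, w1 = 638 RPM, N2 = 58 teeth
Using N1*w1 = N2*w2
w2 = N1*w1 / N2
w2 = 33*638 / 58
w2 = 21054 / 58
w2 = 363 RPM

363 RPM


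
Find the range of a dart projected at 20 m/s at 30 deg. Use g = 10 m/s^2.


Given: v0 = 20 m/s, theta = 30 deg, g = 10 m/s^2
sin(2*30) = sin(60) = sqrt(3)/2
Using R = v0^2 * sin(2*theta) / g
R = 20^2 * (sqrt(3)/2) / 10
R = 400 * sqrt(3) / 20
R = 20*sqrt(3) m

20*sqrt(3) m


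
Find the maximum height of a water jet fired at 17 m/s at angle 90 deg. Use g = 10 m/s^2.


Given: v0 = 17 m/s, theta = 90 deg, g = 10 m/s^2
sin^2(90) = 1
Using H = v0^2 * sin^2(theta) / (2*g)
H = 17^2 * 1 / (2*10)
H = 289 * 1 / 20
H = 289 / 20
H = 289/20 m

289/20 m


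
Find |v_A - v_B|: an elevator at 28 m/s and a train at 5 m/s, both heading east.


Given: v_A = 28 m/s east, v_B = 5 m/s east
Both move in the same direction; relative speed = |v_A - v_B|
|28 - 5| = |23|
= 23 m/s

23 m/s


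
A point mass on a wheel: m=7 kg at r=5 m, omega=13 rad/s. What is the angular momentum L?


Given: m = 7 kg, r = 5 m, omega = 13 rad/s
For a point mass: I = m*r^2
I = 7*5^2 = 7*25 = 175
L = I*omega = 175*13
L = 2275 kg*m^2/s

2275 kg*m^2/s


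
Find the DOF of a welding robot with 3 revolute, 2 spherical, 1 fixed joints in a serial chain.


Given: serial robot with 3 revolute, 2 spherical, 1 fixed joints
DOF contribution per joint type: revolute=1, prismatic=1, spherical=3, fixed=0
DOF = 3*1 + 2*3 + 1*0
DOF = 9

9


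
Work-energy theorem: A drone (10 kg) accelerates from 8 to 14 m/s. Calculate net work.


Given: m = 10 kg, v0 = 8 m/s, v = 14 m/s
Using W = (1/2)*m*(v^2 - v0^2)
v^2 = 14^2 = 196
v0^2 = 8^2 = 64
v^2 - v0^2 = 196 - 64 = 132
W = (1/2)*10*132 = 660 J

660 J


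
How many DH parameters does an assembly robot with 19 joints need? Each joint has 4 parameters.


Given: 19 joints, 4 DH parameters per joint (d, theta, a, alpha)
Total DH parameters = number_of_joints * 4
Total = 19 * 4
Total = 76

76


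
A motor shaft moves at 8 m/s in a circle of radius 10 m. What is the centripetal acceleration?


Given: v = 8 m/s, r = 10 m
Using a_c = v^2 / r
a_c = 8^2 / 10
a_c = 64 / 10
a_c = 32/5 m/s^2

32/5 m/s^2


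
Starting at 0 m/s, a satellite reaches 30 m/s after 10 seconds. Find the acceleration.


Given: initial velocity v0 = 0 m/s, final velocity v = 30 m/s, time t = 10 s
Using a = (v - v0) / t
a = (30 - 0) / 10
a = 30 / 10
a = 3 m/s^2

3 m/s^2


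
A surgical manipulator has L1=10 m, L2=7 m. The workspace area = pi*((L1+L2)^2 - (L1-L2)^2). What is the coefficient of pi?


Given: L1 = 10, L2 = 7
(L1+L2)^2 = (17)^2 = 289
(L1-L2)^2 = (3)^2 = 9
Difference = 289 - 9 = 280
This equals 4*L1*L2 = 4*10*7 = 280
Workspace area = 280*pi

280


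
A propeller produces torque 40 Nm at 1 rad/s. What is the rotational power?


Given: tau = 40 Nm, omega = 1 rad/s
Using P = tau * omega
P = 40 * 1
P = 40 W

40 W


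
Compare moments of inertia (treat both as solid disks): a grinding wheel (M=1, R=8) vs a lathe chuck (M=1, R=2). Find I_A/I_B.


Given: M1=1 kg, R1=8 m, M2=1 kg, R2=2 m
For a disk: I = (1/2)*M*R^2, so I_A/I_B = (M1*R1^2)/(M2*R2^2)
M1*R1^2 = 1*64 = 64
M2*R2^2 = 1*4 = 4
I_A/I_B = 64/4 = 16

16


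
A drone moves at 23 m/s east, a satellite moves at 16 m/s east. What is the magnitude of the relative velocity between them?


Given: v_A = 23 m/s east, v_B = 16 m/s east
Both move in the same direction; relative speed = |v_A - v_B|
|23 - 16| = |7|
= 7 m/s

7 m/s


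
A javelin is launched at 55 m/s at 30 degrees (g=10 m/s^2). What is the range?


Given: v0 = 55 m/s, theta = 30 deg, g = 10 m/s^2
sin(2*30) = sin(60) = sqrt(3)/2
Using R = v0^2 * sin(2*theta) / g
R = 55^2 * (sqrt(3)/2) / 10
R = 3025 * sqrt(3) / 20
R = 605/4*sqrt(3) m

605/4*sqrt(3) m


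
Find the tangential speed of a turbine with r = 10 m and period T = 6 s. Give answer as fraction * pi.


Given: radius r = 10 m, period T = 6 s
Using v = 2*pi*r / T
v = 2*pi*10 / 6
v = 20*pi / 6
v = 10/3*pi m/s

10/3*pi m/s


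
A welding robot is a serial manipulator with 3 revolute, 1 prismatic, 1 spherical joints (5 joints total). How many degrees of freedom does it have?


Given: serial robot with 3 revolute, 1 prismatic, 1 spherical joints
DOF contribution per joint type: revolute=1, prismatic=1, spherical=3, fixed=0
DOF = 3*1 + 1*1 + 1*3
DOF = 7

7


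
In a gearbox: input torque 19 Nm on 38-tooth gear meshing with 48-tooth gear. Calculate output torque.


Given: N1 = 38, N2 = 48, T1 = 19 Nm
Using T2/T1 = N2/N1
T2 = T1 * N2 / N1
T2 = 19 * 48 / 38
T2 = 912 / 38
T2 = 24 Nm

24 Nm


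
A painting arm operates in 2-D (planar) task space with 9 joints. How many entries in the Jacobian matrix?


Given: task space dimension = 2, joints = 9
Jacobian is a 2 x 9 matrix
Total entries = rows * columns
Total = 2 * 9
Total = 18

18


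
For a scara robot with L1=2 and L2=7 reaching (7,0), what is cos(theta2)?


Given: L1 = 2, L2 = 7, target (x, y) = (7, 0)
Using cos(theta2) = (x^2 + y^2 - L1^2 - L2^2) / (2*L1*L2)
x^2 + y^2 = 7^2 + 0 = 49
L1^2 + L2^2 = 4 + 49 = 53
Numerator = 49 - 53 = -4
Denominator = 2*2*7 = 28
cos(theta2) = -4/28 = -1/7

-1/7


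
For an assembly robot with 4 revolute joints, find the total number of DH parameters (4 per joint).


Given: 4 joints, 4 DH parameters per joint (d, theta, a, alpha)
Total DH parameters = number_of_joints * 4
Total = 4 * 4
Total = 16

16


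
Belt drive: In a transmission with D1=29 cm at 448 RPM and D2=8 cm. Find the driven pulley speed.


Given: D1 = 29 cm, w1 = 448 RPM, D2 = 8 cm
Using D1*w1 = D2*w2
w2 = D1*w1 / D2
w2 = 29*448 / 8
w2 = 12992 / 8
w2 = 1624 RPM

1624 RPM


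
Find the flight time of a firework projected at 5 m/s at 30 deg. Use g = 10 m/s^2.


Given: v0 = 5 m/s, theta = 30 deg, g = 10 m/s^2
sin(30) = 1/2
Using T = 2*v0*sin(theta) / g
T = 2*5*1/2 / 10
T = 5 / 10
T = 1/2 s

1/2 s


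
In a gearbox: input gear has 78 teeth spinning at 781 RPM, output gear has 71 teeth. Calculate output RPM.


Given: N1 = 78 teeth, w1 = 781 RPM, N2 = 71 teeth
Using N1*w1 = N2*w2
w2 = N1*w1 / N2
w2 = 78*781 / 71
w2 = 60918 / 71
w2 = 858 RPM

858 RPM


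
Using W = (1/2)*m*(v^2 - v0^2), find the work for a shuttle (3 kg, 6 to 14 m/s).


Given: m = 3 kg, v0 = 6 m/s, v = 14 m/s
Using W = (1/2)*m*(v^2 - v0^2)
v^2 = 14^2 = 196
v0^2 = 6^2 = 36
v^2 - v0^2 = 196 - 36 = 160
W = (1/2)*3*160 = 240 J

240 J


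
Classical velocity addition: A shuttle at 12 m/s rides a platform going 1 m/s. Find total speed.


Given: object velocity = 12 m/s, platform velocity = 1 m/s (same direction)
Using classical velocity addition: v_total = v_object + v_platform
v_total = 12 + 1
v_total = 13 m/s

13 m/s


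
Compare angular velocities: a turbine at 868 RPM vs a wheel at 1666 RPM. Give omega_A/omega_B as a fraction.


Given: RPM_A = 868, RPM_B = 1666
omega = 2*pi*RPM/60, so omega_A/omega_B = RPM_A / RPM_B
omega_A/omega_B = 868 / 1666
omega_A/omega_B = 62/119

62/119


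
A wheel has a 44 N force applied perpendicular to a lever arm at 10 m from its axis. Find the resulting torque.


Given: F = 44 N, r = 10 m, angle = 90 deg (perpendicular)
Using tau = F * r * sin(90)
sin(90) = 1
tau = 44 * 10 * 1
tau = 440 Nm

440 Nm


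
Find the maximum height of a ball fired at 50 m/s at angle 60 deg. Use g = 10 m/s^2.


Given: v0 = 50 m/s, theta = 60 deg, g = 10 m/s^2
sin^2(60) = 3/4
Using H = v0^2 * sin^2(theta) / (2*g)
H = 50^2 * 3/4 / (2*10)
H = 2500 * 3/4 / 20
H = 1875 / 20
H = 375/4 m

375/4 m


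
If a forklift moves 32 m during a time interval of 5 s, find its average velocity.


Given: distance d = 32 m, time t = 5 s
Using v = d / t
v = 32 / 5
v = 32/5 m/s

32/5 m/s


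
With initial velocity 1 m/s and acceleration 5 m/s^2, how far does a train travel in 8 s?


Given: v0 = 1 m/s, a = 5 m/s^2, t = 8 s
Using s = v0*t + (1/2)*a*t^2
s = 1*8 + (1/2)*5*8^2
s = 8 + (1/2)*320
s = 8 + 160
s = 168

168 m


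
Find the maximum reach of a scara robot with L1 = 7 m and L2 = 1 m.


Given: L1 = 7 m, L2 = 1 m
For a 2-link planar arm, max reach = L1 + L2 (fully extended)
Max reach = 7 + 1
Max reach = 8 m

8 m


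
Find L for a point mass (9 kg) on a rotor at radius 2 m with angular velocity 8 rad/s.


Given: m = 9 kg, r = 2 m, omega = 8 rad/s
For a point mass: I = m*r^2
I = 9*2^2 = 9*4 = 36
L = I*omega = 36*8
L = 288 kg*m^2/s

288 kg*m^2/s


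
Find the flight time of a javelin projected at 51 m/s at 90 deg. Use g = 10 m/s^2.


Given: v0 = 51 m/s, theta = 90 deg, g = 10 m/s^2
sin(90) = 1
Using T = 2*v0*sin(theta) / g
T = 2*51*1 / 10
T = 102 / 10
T = 51/5 s

51/5 s


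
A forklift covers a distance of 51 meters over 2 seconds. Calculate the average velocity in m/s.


Given: distance d = 51 m, time t = 2 s
Using v = d / t
v = 51 / 2
v = 51/2 m/s

51/2 m/s


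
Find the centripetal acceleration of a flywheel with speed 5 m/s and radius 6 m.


Given: v = 5 m/s, r = 6 m
Using a_c = v^2 / r
a_c = 5^2 / 6
a_c = 25 / 6
a_c = 25/6 m/s^2

25/6 m/s^2


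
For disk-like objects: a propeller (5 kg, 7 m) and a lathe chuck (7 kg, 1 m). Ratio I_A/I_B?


Given: M1=5 kg, R1=7 m, M2=7 kg, R2=1 m
For a disk: I = (1/2)*M*R^2, so I_A/I_B = (M1*R1^2)/(M2*R2^2)
M1*R1^2 = 5*49 = 245
M2*R2^2 = 7*1 = 7
I_A/I_B = 245/7 = 35

35


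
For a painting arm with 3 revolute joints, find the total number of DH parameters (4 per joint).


Given: 3 joints, 4 DH parameters per joint (d, theta, a, alpha)
Total DH parameters = number_of_joints * 4
Total = 3 * 4
Total = 12

12


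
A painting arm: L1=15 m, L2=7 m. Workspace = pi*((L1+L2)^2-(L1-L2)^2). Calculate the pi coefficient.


Given: L1 = 15, L2 = 7
(L1+L2)^2 = (22)^2 = 484
(L1-L2)^2 = (8)^2 = 64
Difference = 484 - 64 = 420
This equals 4*L1*L2 = 4*15*7 = 420
Workspace area = 420*pi

420


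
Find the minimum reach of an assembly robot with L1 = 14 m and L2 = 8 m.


Given: L1 = 14 m, L2 = 8 m
For a 2-link planar arm, min reach = |L1 - L2| (second link folded back)
Min reach = |14 - 8|
Min reach = 6 m

6 m


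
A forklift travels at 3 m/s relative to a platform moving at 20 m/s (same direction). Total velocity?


Given: object velocity = 3 m/s, platform velocity = 20 m/s (same direction)
Using classical velocity addition: v_total = v_object + v_platform
v_total = 3 + 20
v_total = 23 m/s

23 m/s


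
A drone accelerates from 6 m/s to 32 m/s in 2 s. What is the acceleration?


Given: initial velocity v0 = 6 m/s, final velocity v = 32 m/s, time t = 2 s
Using a = (v - v0) / t
a = (32 - 6) / 2
a = 26 / 2
a = 13 m/s^2

13 m/s^2


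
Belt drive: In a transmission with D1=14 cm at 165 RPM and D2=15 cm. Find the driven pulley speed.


Given: D1 = 14 cm, w1 = 165 RPM, D2 = 15 cm
Using D1*w1 = D2*w2
w2 = D1*w1 / D2
w2 = 14*165 / 15
w2 = 2310 / 15
w2 = 154 RPM

154 RPM


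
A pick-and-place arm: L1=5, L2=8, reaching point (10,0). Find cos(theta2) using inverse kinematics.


Given: L1 = 5, L2 = 8, target (x, y) = (10, 0)
Using cos(theta2) = (x^2 + y^2 - L1^2 - L2^2) / (2*L1*L2)
x^2 + y^2 = 10^2 + 0 = 100
L1^2 + L2^2 = 25 + 64 = 89
Numerator = 100 - 89 = 11
Denominator = 2*5*8 = 80
cos(theta2) = 11/80 = 11/80

11/80


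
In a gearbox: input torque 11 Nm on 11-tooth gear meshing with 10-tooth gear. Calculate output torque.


Given: N1 = 11, N2 = 10, T1 = 11 Nm
Using T2/T1 = N2/N1
T2 = T1 * N2 / N1
T2 = 11 * 10 / 11
T2 = 110 / 11
T2 = 10 Nm

10 Nm


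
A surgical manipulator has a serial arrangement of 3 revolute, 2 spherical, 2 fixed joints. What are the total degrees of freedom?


Given: serial robot with 3 revolute, 2 spherical, 2 fixed joints
DOF contribution per joint type: revolute=1, prismatic=1, spherical=3, fixed=0
DOF = 3*1 + 2*3 + 2*0
DOF = 9

9


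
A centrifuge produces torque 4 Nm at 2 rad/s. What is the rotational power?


Given: tau = 4 Nm, omega = 2 rad/s
Using P = tau * omega
P = 4 * 2
P = 8 W

8 W


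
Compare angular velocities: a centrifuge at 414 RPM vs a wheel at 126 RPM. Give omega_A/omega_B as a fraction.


Given: RPM_A = 414, RPM_B = 126
omega = 2*pi*RPM/60, so omega_A/omega_B = RPM_A / RPM_B
omega_A/omega_B = 414 / 126
omega_A/omega_B = 23/7

23/7


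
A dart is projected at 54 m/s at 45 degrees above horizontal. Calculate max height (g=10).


Given: v0 = 54 m/s, theta = 45 deg, g = 10 m/s^2
sin^2(45) = 1/2
Using H = v0^2 * sin^2(theta) / (2*g)
H = 54^2 * 1/2 / (2*10)
H = 2916 * 1/2 / 20
H = 1458 / 20
H = 729/10 m

729/10 m


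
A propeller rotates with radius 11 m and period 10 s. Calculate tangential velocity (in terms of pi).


Given: radius r = 11 m, period T = 10 s
Using v = 2*pi*r / T
v = 2*pi*11 / 10
v = 22*pi / 10
v = 11/5*pi m/s

11/5*pi m/s


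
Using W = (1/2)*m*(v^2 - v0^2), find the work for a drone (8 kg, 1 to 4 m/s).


Given: m = 8 kg, v0 = 1 m/s, v = 4 m/s
Using W = (1/2)*m*(v^2 - v0^2)
v^2 = 4^2 = 16
v0^2 = 1^2 = 1
v^2 - v0^2 = 16 - 1 = 15
W = (1/2)*8*15 = 60 J

60 J


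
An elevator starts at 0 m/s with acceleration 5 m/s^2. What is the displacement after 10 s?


Given: v0 = 0 m/s, a = 5 m/s^2, t = 10 s
Using s = v0*t + (1/2)*a*t^2
s = 0*10 + (1/2)*5*10^2
s = 0 + (1/2)*500
s = 0 + 250
s = 250

250 m


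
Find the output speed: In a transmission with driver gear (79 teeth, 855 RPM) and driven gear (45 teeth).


Given: N1 = 79 teeth, w1 = 855 RPM, N2 = 45 teeth
Using N1*w1 = N2*w2
w2 = N1*w1 / N2
w2 = 79*855 / 45
w2 = 67545 / 45
w2 = 1501 RPM

1501 RPM


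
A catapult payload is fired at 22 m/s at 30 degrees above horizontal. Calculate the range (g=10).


Given: v0 = 22 m/s, theta = 30 deg, g = 10 m/s^2
sin(2*30) = sin(60) = sqrt(3)/2
Using R = v0^2 * sin(2*theta) / g
R = 22^2 * (sqrt(3)/2) / 10
R = 484 * sqrt(3) / 20
R = 121/5*sqrt(3) m

121/5*sqrt(3) m


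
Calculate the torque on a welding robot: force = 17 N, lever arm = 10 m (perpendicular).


Given: F = 17 N, r = 10 m, angle = 90 deg (perpendicular)
Using tau = F * r * sin(90)
sin(90) = 1
tau = 17 * 10 * 1
tau = 170 Nm

170 Nm


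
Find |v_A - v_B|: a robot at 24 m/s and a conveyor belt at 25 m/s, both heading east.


Given: v_A = 24 m/s east, v_B = 25 m/s east
Both move in the same direction; relative speed = |v_A - v_B|
|24 - 25| = |-1|
= 1 m/s

1 m/s


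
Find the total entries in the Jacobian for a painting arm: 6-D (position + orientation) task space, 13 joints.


Given: task space dimension = 6, joints = 13
Jacobian is a 6 x 13 matrix
Total entries = rows * columns
Total = 6 * 13
Total = 78

78


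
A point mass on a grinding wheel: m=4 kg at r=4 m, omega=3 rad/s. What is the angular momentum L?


Given: m = 4 kg, r = 4 m, omega = 3 rad/s
For a point mass: I = m*r^2
I = 4*4^2 = 4*16 = 64
L = I*omega = 64*3
L = 192 kg*m^2/s

192 kg*m^2/s


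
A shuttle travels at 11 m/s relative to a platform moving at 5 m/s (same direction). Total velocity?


Given: object velocity = 11 m/s, platform velocity = 5 m/s (same direction)
Using classical velocity addition: v_total = v_object + v_platform
v_total = 11 + 5
v_total = 16 m/s

16 m/s


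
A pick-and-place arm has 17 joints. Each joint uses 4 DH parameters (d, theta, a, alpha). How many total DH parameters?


Given: 17 joints, 4 DH parameters per joint (d, theta, a, alpha)
Total DH parameters = number_of_joints * 4
Total = 17 * 4
Total = 68

68


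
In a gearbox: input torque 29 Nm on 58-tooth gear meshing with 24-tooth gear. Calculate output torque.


Given: N1 = 58, N2 = 24, T1 = 29 Nm
Using T2/T1 = N2/N1
T2 = T1 * N2 / N1
T2 = 29 * 24 / 58
T2 = 696 / 58
T2 = 12 Nm

12 Nm


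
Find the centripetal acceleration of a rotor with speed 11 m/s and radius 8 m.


Given: v = 11 m/s, r = 8 m
Using a_c = v^2 / r
a_c = 11^2 / 8
a_c = 121 / 8
a_c = 121/8 m/s^2

121/8 m/s^2


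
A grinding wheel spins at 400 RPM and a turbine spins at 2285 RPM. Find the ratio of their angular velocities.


Given: RPM_A = 400, RPM_B = 2285
omega = 2*pi*RPM/60, so omega_A/omega_B = RPM_A / RPM_B
omega_A/omega_B = 400 / 2285
omega_A/omega_B = 80/457

80/457


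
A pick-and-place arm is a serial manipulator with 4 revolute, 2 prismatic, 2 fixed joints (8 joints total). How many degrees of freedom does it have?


Given: serial robot with 4 revolute, 2 prismatic, 2 fixed joints
DOF contribution per joint type: revolute=1, prismatic=1, spherical=3, fixed=0
DOF = 4*1 + 2*1 + 2*0
DOF = 6

6


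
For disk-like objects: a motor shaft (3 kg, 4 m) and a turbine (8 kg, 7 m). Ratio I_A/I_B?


Given: M1=3 kg, R1=4 m, M2=8 kg, R2=7 m
For a disk: I = (1/2)*M*R^2, so I_A/I_B = (M1*R1^2)/(M2*R2^2)
M1*R1^2 = 3*16 = 48
M2*R2^2 = 8*49 = 392
I_A/I_B = 48/392 = 6/49

6/49


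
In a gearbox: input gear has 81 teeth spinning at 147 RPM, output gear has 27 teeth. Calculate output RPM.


Given: N1 = 81 teeth, w1 = 147 RPM, N2 = 27 teeth
Using N1*w1 = N2*w2
w2 = N1*w1 / N2
w2 = 81*147 / 27
w2 = 11907 / 27
w2 = 441 RPM

441 RPM


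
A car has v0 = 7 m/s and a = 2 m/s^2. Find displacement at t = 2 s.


Given: v0 = 7 m/s, a = 2 m/s^2, t = 2 s
Using s = v0*t + (1/2)*a*t^2
s = 7*2 + (1/2)*2*2^2
s = 14 + (1/2)*8
s = 14 + 4
s = 18

18 m


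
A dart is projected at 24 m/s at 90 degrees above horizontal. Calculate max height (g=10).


Given: v0 = 24 m/s, theta = 90 deg, g = 10 m/s^2
sin^2(90) = 1
Using H = v0^2 * sin^2(theta) / (2*g)
H = 24^2 * 1 / (2*10)
H = 576 * 1 / 20
H = 576 / 20
H = 144/5 m

144/5 m


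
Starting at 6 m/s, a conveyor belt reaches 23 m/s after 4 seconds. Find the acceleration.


Given: initial velocity v0 = 6 m/s, final velocity v = 23 m/s, time t = 4 s
Using a = (v - v0) / t
a = (23 - 6) / 4
a = 17 / 4
a = 17/4 m/s^2

17/4 m/s^2


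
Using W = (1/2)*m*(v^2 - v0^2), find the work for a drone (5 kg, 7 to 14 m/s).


Given: m = 5 kg, v0 = 7 m/s, v = 14 m/s
Using W = (1/2)*m*(v^2 - v0^2)
v^2 = 14^2 = 196
v0^2 = 7^2 = 49
v^2 - v0^2 = 196 - 49 = 147
W = (1/2)*5*147 = 735/2 J

735/2 J


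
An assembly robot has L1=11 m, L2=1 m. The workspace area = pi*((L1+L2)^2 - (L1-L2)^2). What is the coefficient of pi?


Given: L1 = 11, L2 = 1
(L1+L2)^2 = (12)^2 = 144
(L1-L2)^2 = (10)^2 = 100
Difference = 144 - 100 = 44
This equals 4*L1*L2 = 4*11*1 = 44
Workspace area = 44*pi

44


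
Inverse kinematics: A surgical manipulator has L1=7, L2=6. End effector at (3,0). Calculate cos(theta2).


Given: L1 = 7, L2 = 6, target (x, y) = (3, 0)
Using cos(theta2) = (x^2 + y^2 - L1^2 - L2^2) / (2*L1*L2)
x^2 + y^2 = 3^2 + 0 = 9
L1^2 + L2^2 = 49 + 36 = 85
Numerator = 9 - 85 = -76
Denominator = 2*7*6 = 84
cos(theta2) = -76/84 = -19/21

-19/21


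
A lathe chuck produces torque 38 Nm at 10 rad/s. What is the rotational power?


Given: tau = 38 Nm, omega = 10 rad/s
Using P = tau * omega
P = 38 * 10
P = 380 W

380 W


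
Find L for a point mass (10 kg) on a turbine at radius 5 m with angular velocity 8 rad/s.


Given: m = 10 kg, r = 5 m, omega = 8 rad/s
For a point mass: I = m*r^2
I = 10*5^2 = 10*25 = 250
L = I*omega = 250*8
L = 2000 kg*m^2/s

2000 kg*m^2/s


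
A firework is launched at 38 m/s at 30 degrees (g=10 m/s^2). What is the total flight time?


Given: v0 = 38 m/s, theta = 30 deg, g = 10 m/s^2
sin(30) = 1/2
Using T = 2*v0*sin(theta) / g
T = 2*38*1/2 / 10
T = 38 / 10
T = 19/5 s

19/5 s


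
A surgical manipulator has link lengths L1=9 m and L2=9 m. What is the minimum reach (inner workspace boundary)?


Given: L1 = 9 m, L2 = 9 m
For a 2-link planar arm, min reach = |L1 - L2| (second link folded back)
Min reach = |9 - 9|
Min reach = 0 m

0 m


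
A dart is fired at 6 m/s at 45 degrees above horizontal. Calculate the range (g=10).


Given: v0 = 6 m/s, theta = 45 deg, g = 10 m/s^2
sin(2*45) = sin(90) = 1
Using R = v0^2 * sin(2*theta) / g
R = 6^2 * 1 / 10
R = 36 / 10
R = 18/5 m

18/5 m


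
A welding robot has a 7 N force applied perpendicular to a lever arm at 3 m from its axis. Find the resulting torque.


Given: F = 7 N, r = 3 m, angle = 90 deg (perpendicular)
Using tau = F * r * sin(90)
sin(90) = 1
tau = 7 * 3 * 1
tau = 21 Nm

21 Nm


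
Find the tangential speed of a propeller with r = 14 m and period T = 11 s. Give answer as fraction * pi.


Given: radius r = 14 m, period T = 11 s
Using v = 2*pi*r / T
v = 2*pi*14 / 11
v = 28*pi / 11
v = 28/11*pi m/s

28/11*pi m/s


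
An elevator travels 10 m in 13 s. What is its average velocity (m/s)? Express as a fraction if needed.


Given: distance d = 10 m, time t = 13 s
Using v = d / t
v = 10 / 13
v = 10/13 m/s

10/13 m/s


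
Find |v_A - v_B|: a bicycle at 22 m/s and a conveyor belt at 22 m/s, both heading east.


Given: v_A = 22 m/s east, v_B = 22 m/s east
Both move in the same direction; relative speed = |v_A - v_B|
|22 - 22| = |0|
= 0 m/s

0 m/s


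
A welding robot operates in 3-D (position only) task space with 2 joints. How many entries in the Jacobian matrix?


Given: task space dimension = 3, joints = 2
Jacobian is a 3 x 2 matrix
Total entries = rows * columns
Total = 3 * 2
Total = 6

6


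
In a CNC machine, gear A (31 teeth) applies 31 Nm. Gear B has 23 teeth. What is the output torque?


Given: N1 = 31, N2 = 23, T1 = 31 Nm
Using T2/T1 = N2/N1
T2 = T1 * N2 / N1
T2 = 31 * 23 / 31
T2 = 713 / 31
T2 = 23 Nm

23 Nm


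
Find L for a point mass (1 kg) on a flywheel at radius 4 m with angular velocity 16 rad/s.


Given: m = 1 kg, r = 4 m, omega = 16 rad/s
For a point mass: I = m*r^2
I = 1*4^2 = 1*16 = 16
L = I*omega = 16*16
L = 256 kg*m^2/s

256 kg*m^2/s


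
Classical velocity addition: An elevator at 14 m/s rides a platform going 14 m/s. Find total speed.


Given: object velocity = 14 m/s, platform velocity = 14 m/s (same direction)
Using classical velocity addition: v_total = v_object + v_platform
v_total = 14 + 14
v_total = 28 m/s

28 m/s


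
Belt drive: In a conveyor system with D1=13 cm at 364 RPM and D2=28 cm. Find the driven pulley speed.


Given: D1 = 13 cm, w1 = 364 RPM, D2 = 28 cm
Using D1*w1 = D2*w2
w2 = D1*w1 / D2
w2 = 13*364 / 28
w2 = 4732 / 28
w2 = 169 RPM

169 RPM


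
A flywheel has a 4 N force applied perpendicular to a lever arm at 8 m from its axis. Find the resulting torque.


Given: F = 4 N, r = 8 m, angle = 90 deg (perpendicular)
Using tau = F * r * sin(90)
sin(90) = 1
tau = 4 * 8 * 1
tau = 32 Nm

32 Nm


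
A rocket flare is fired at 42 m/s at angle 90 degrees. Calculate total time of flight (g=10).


Given: v0 = 42 m/s, theta = 90 deg, g = 10 m/s^2
sin(90) = 1
Using T = 2*v0*sin(theta) / g
T = 2*42*1 / 10
T = 84 / 10
T = 42/5 s

42/5 s


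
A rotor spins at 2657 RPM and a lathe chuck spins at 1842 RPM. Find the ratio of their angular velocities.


Given: RPM_A = 2657, RPM_B = 1842
omega = 2*pi*RPM/60, so omega_A/omega_B = RPM_A / RPM_B
omega_A/omega_B = 2657 / 1842
omega_A/omega_B = 2657/1842

2657/1842


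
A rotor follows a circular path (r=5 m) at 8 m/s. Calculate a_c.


Given: v = 8 m/s, r = 5 m
Using a_c = v^2 / r
a_c = 8^2 / 5
a_c = 64 / 5
a_c = 64/5 m/s^2

64/5 m/s^2


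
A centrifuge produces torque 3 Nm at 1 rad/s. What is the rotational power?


Given: tau = 3 Nm, omega = 1 rad/s
Using P = tau * omega
P = 3 * 1
P = 3 W

3 W


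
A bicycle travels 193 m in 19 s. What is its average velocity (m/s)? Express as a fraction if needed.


Given: distance d = 193 m, time t = 19 s
Using v = d / t
v = 193 / 19
v = 193/19 m/s

193/19 m/s


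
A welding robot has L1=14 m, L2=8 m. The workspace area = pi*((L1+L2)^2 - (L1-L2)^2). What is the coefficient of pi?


Given: L1 = 14, L2 = 8
(L1+L2)^2 = (22)^2 = 484
(L1-L2)^2 = (6)^2 = 36
Difference = 484 - 36 = 448
This equals 4*L1*L2 = 4*14*8 = 448
Workspace area = 448*pi

448


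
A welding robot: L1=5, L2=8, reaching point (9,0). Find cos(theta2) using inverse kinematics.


Given: L1 = 5, L2 = 8, target (x, y) = (9, 0)
Using cos(theta2) = (x^2 + y^2 - L1^2 - L2^2) / (2*L1*L2)
x^2 + y^2 = 9^2 + 0 = 81
L1^2 + L2^2 = 25 + 64 = 89
Numerator = 81 - 89 = -8
Denominator = 2*5*8 = 80
cos(theta2) = -8/80 = -1/10

-1/10


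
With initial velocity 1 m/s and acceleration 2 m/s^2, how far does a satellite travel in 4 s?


Given: v0 = 1 m/s, a = 2 m/s^2, t = 4 s
Using s = v0*t + (1/2)*a*t^2
s = 1*4 + (1/2)*2*4^2
s = 4 + (1/2)*32
s = 4 + 16
s = 20

20 m


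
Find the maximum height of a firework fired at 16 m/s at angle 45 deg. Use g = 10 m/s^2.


Given: v0 = 16 m/s, theta = 45 deg, g = 10 m/s^2
sin^2(45) = 1/2
Using H = v0^2 * sin^2(theta) / (2*g)
H = 16^2 * 1/2 / (2*10)
H = 256 * 1/2 / 20
H = 128 / 20
H = 32/5 m

32/5 m
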